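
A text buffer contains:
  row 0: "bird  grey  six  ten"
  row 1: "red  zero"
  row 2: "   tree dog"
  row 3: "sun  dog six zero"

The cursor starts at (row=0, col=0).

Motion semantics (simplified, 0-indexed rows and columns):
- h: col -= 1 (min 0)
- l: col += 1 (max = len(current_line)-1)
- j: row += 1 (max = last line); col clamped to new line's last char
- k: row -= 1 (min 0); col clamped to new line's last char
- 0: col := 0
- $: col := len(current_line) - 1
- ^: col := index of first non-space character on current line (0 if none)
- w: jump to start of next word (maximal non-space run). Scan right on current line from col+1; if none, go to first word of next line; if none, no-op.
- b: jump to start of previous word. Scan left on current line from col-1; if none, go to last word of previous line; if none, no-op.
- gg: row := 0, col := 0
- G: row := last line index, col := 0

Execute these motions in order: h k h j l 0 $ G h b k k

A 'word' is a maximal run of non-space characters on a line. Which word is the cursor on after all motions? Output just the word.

Answer: grey

Derivation:
After 1 (h): row=0 col=0 char='b'
After 2 (k): row=0 col=0 char='b'
After 3 (h): row=0 col=0 char='b'
After 4 (j): row=1 col=0 char='r'
After 5 (l): row=1 col=1 char='e'
After 6 (0): row=1 col=0 char='r'
After 7 ($): row=1 col=8 char='o'
After 8 (G): row=3 col=0 char='s'
After 9 (h): row=3 col=0 char='s'
After 10 (b): row=2 col=8 char='d'
After 11 (k): row=1 col=8 char='o'
After 12 (k): row=0 col=8 char='e'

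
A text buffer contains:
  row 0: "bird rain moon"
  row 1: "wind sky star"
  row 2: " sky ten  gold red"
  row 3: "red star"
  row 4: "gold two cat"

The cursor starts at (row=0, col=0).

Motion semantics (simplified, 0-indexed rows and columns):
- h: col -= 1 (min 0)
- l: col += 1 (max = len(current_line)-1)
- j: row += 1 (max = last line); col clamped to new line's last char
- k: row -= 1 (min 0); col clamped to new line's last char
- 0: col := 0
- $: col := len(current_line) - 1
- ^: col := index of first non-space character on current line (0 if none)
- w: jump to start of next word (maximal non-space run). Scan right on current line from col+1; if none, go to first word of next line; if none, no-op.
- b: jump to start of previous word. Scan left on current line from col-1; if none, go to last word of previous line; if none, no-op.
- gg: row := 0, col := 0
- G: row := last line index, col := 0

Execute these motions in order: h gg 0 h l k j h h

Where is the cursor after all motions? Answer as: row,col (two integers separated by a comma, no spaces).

Answer: 1,0

Derivation:
After 1 (h): row=0 col=0 char='b'
After 2 (gg): row=0 col=0 char='b'
After 3 (0): row=0 col=0 char='b'
After 4 (h): row=0 col=0 char='b'
After 5 (l): row=0 col=1 char='i'
After 6 (k): row=0 col=1 char='i'
After 7 (j): row=1 col=1 char='i'
After 8 (h): row=1 col=0 char='w'
After 9 (h): row=1 col=0 char='w'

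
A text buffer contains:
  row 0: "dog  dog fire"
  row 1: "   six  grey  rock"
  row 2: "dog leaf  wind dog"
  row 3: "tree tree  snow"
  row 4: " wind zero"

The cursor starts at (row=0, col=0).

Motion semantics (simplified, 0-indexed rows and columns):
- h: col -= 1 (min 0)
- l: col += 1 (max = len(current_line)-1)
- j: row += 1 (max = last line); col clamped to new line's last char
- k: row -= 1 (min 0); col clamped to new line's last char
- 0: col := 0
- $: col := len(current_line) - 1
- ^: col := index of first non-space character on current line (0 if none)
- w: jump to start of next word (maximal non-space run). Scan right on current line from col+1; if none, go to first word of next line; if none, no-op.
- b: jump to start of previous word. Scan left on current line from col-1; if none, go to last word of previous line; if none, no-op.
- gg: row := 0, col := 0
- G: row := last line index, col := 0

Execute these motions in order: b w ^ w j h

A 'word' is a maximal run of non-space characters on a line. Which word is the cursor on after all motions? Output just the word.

After 1 (b): row=0 col=0 char='d'
After 2 (w): row=0 col=5 char='d'
After 3 (^): row=0 col=0 char='d'
After 4 (w): row=0 col=5 char='d'
After 5 (j): row=1 col=5 char='x'
After 6 (h): row=1 col=4 char='i'

Answer: six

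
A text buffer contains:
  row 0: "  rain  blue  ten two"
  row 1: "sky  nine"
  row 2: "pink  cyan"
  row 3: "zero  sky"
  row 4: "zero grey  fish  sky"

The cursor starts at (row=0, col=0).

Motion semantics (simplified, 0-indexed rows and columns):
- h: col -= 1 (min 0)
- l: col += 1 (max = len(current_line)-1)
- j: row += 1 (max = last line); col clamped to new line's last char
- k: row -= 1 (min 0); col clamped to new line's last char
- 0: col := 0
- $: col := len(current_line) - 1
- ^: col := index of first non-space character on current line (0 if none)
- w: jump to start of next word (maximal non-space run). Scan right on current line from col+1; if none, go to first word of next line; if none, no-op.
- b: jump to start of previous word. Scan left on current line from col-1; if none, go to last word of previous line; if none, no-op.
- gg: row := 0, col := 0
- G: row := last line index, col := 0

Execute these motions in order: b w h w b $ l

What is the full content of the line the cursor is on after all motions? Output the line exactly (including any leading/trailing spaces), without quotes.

After 1 (b): row=0 col=0 char='_'
After 2 (w): row=0 col=2 char='r'
After 3 (h): row=0 col=1 char='_'
After 4 (w): row=0 col=2 char='r'
After 5 (b): row=0 col=2 char='r'
After 6 ($): row=0 col=20 char='o'
After 7 (l): row=0 col=20 char='o'

Answer:   rain  blue  ten two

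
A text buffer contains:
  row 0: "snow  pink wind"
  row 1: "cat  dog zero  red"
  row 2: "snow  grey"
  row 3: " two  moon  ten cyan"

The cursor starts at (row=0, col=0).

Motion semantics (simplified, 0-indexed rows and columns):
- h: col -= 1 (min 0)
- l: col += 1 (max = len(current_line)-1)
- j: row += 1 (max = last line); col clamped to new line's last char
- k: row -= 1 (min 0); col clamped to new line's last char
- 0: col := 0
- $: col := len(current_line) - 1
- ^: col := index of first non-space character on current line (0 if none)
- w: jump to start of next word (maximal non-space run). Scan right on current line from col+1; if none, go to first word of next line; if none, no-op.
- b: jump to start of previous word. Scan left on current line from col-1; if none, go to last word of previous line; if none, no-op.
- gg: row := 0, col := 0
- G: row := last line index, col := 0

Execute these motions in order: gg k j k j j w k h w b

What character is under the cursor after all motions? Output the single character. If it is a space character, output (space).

After 1 (gg): row=0 col=0 char='s'
After 2 (k): row=0 col=0 char='s'
After 3 (j): row=1 col=0 char='c'
After 4 (k): row=0 col=0 char='s'
After 5 (j): row=1 col=0 char='c'
After 6 (j): row=2 col=0 char='s'
After 7 (w): row=2 col=6 char='g'
After 8 (k): row=1 col=6 char='o'
After 9 (h): row=1 col=5 char='d'
After 10 (w): row=1 col=9 char='z'
After 11 (b): row=1 col=5 char='d'

Answer: d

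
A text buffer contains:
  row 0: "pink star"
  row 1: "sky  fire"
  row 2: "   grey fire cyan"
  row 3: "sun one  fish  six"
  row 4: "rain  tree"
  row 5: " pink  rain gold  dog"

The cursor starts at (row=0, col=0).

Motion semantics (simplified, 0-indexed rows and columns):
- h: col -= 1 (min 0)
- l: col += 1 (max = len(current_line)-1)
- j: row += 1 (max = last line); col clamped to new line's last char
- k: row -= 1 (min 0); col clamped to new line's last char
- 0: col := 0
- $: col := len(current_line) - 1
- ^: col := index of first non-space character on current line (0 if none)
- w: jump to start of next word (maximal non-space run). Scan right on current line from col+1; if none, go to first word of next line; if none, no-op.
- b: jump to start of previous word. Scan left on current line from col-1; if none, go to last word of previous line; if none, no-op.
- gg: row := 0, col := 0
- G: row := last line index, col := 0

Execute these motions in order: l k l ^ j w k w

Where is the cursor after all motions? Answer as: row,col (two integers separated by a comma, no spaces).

After 1 (l): row=0 col=1 char='i'
After 2 (k): row=0 col=1 char='i'
After 3 (l): row=0 col=2 char='n'
After 4 (^): row=0 col=0 char='p'
After 5 (j): row=1 col=0 char='s'
After 6 (w): row=1 col=5 char='f'
After 7 (k): row=0 col=5 char='s'
After 8 (w): row=1 col=0 char='s'

Answer: 1,0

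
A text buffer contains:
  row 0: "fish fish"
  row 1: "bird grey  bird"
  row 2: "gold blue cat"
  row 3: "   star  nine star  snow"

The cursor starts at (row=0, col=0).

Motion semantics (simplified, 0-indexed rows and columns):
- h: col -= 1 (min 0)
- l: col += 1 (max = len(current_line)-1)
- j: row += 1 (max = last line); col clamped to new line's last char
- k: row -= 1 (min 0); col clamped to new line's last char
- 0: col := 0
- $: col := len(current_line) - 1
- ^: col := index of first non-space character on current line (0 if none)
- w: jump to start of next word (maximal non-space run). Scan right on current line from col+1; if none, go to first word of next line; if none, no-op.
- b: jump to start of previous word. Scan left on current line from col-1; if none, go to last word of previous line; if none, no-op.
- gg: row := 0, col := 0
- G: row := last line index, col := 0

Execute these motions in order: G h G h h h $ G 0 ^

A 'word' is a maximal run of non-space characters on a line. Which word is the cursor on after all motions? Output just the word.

Answer: star

Derivation:
After 1 (G): row=3 col=0 char='_'
After 2 (h): row=3 col=0 char='_'
After 3 (G): row=3 col=0 char='_'
After 4 (h): row=3 col=0 char='_'
After 5 (h): row=3 col=0 char='_'
After 6 (h): row=3 col=0 char='_'
After 7 ($): row=3 col=23 char='w'
After 8 (G): row=3 col=0 char='_'
After 9 (0): row=3 col=0 char='_'
After 10 (^): row=3 col=3 char='s'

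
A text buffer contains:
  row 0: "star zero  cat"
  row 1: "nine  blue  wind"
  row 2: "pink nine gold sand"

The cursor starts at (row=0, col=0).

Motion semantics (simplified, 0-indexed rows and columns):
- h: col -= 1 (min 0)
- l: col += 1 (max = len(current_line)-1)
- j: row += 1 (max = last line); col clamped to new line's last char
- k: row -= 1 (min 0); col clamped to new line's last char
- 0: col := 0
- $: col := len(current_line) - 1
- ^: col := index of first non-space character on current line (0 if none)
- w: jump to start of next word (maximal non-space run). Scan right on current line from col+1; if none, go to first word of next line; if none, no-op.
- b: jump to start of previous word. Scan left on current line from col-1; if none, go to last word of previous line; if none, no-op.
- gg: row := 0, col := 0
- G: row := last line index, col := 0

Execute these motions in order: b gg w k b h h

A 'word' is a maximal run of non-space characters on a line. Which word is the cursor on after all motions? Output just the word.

After 1 (b): row=0 col=0 char='s'
After 2 (gg): row=0 col=0 char='s'
After 3 (w): row=0 col=5 char='z'
After 4 (k): row=0 col=5 char='z'
After 5 (b): row=0 col=0 char='s'
After 6 (h): row=0 col=0 char='s'
After 7 (h): row=0 col=0 char='s'

Answer: star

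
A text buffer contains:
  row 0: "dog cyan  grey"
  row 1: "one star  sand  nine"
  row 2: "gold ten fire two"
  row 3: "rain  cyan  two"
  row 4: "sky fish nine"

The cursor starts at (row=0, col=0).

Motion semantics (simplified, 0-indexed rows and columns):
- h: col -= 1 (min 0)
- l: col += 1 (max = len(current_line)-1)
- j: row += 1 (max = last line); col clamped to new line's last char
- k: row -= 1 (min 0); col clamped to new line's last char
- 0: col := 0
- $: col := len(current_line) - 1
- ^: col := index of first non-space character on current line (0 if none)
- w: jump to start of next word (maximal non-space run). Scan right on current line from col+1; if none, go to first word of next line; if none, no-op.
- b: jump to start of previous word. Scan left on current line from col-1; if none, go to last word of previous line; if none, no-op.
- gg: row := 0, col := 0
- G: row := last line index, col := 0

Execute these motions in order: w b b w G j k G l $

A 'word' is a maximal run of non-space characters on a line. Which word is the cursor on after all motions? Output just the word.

After 1 (w): row=0 col=4 char='c'
After 2 (b): row=0 col=0 char='d'
After 3 (b): row=0 col=0 char='d'
After 4 (w): row=0 col=4 char='c'
After 5 (G): row=4 col=0 char='s'
After 6 (j): row=4 col=0 char='s'
After 7 (k): row=3 col=0 char='r'
After 8 (G): row=4 col=0 char='s'
After 9 (l): row=4 col=1 char='k'
After 10 ($): row=4 col=12 char='e'

Answer: nine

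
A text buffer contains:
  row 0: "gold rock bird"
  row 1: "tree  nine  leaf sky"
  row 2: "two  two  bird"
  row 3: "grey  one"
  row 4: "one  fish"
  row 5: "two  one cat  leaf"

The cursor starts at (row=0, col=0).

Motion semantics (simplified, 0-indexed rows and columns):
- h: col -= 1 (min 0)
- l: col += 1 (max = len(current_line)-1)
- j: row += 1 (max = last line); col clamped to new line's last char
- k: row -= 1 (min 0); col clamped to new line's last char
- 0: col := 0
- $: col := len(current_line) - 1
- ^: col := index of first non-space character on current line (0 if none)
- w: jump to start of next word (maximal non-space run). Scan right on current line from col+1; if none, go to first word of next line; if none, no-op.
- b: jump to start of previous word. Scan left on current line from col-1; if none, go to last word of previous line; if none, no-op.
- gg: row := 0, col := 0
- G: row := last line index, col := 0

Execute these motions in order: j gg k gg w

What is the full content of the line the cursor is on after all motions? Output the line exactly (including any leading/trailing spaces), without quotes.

After 1 (j): row=1 col=0 char='t'
After 2 (gg): row=0 col=0 char='g'
After 3 (k): row=0 col=0 char='g'
After 4 (gg): row=0 col=0 char='g'
After 5 (w): row=0 col=5 char='r'

Answer: gold rock bird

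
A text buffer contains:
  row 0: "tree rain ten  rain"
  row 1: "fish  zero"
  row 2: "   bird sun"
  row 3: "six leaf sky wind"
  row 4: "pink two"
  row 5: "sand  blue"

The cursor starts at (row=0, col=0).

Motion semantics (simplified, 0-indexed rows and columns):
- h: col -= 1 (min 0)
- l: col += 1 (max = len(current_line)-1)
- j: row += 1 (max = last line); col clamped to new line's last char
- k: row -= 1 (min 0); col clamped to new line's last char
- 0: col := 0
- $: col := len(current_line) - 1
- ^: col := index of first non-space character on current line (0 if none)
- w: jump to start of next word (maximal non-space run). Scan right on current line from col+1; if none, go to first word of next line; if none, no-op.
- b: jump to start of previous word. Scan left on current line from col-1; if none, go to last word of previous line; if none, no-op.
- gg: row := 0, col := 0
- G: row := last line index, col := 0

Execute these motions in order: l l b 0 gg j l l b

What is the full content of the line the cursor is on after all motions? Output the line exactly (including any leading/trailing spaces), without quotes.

Answer: fish  zero

Derivation:
After 1 (l): row=0 col=1 char='r'
After 2 (l): row=0 col=2 char='e'
After 3 (b): row=0 col=0 char='t'
After 4 (0): row=0 col=0 char='t'
After 5 (gg): row=0 col=0 char='t'
After 6 (j): row=1 col=0 char='f'
After 7 (l): row=1 col=1 char='i'
After 8 (l): row=1 col=2 char='s'
After 9 (b): row=1 col=0 char='f'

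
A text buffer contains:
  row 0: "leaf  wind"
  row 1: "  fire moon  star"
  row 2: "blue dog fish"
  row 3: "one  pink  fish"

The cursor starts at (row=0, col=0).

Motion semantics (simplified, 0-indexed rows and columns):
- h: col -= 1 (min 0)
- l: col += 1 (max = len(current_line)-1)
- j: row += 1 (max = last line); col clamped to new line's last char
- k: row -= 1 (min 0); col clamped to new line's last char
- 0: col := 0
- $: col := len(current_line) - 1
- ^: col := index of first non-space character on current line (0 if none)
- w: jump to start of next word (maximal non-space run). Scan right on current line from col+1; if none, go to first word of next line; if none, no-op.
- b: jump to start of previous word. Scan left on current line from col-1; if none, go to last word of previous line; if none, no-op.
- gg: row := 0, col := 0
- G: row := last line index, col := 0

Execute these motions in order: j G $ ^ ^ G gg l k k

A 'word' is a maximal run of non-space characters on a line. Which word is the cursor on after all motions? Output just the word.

Answer: leaf

Derivation:
After 1 (j): row=1 col=0 char='_'
After 2 (G): row=3 col=0 char='o'
After 3 ($): row=3 col=14 char='h'
After 4 (^): row=3 col=0 char='o'
After 5 (^): row=3 col=0 char='o'
After 6 (G): row=3 col=0 char='o'
After 7 (gg): row=0 col=0 char='l'
After 8 (l): row=0 col=1 char='e'
After 9 (k): row=0 col=1 char='e'
After 10 (k): row=0 col=1 char='e'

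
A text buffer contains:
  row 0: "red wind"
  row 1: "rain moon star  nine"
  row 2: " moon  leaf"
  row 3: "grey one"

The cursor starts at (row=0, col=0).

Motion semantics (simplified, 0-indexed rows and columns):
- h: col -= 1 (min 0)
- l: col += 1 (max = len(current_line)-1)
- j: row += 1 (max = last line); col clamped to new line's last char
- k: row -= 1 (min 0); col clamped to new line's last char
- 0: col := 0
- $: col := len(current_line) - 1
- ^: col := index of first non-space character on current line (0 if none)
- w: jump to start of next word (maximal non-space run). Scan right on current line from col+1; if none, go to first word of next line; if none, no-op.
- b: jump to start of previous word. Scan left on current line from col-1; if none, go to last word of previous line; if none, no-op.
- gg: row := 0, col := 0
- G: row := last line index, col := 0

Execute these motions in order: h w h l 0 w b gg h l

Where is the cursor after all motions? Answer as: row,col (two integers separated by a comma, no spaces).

After 1 (h): row=0 col=0 char='r'
After 2 (w): row=0 col=4 char='w'
After 3 (h): row=0 col=3 char='_'
After 4 (l): row=0 col=4 char='w'
After 5 (0): row=0 col=0 char='r'
After 6 (w): row=0 col=4 char='w'
After 7 (b): row=0 col=0 char='r'
After 8 (gg): row=0 col=0 char='r'
After 9 (h): row=0 col=0 char='r'
After 10 (l): row=0 col=1 char='e'

Answer: 0,1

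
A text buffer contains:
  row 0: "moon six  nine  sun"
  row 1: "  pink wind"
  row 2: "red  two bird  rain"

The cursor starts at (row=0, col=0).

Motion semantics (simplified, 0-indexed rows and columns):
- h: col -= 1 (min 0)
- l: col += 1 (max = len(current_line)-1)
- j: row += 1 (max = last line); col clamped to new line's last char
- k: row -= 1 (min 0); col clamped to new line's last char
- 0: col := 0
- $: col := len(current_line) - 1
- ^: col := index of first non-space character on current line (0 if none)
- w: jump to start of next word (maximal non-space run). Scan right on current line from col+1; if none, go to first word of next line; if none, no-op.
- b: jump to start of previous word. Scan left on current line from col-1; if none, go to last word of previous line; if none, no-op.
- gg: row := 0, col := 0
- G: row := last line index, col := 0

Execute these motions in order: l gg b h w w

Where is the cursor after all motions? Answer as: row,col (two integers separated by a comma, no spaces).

After 1 (l): row=0 col=1 char='o'
After 2 (gg): row=0 col=0 char='m'
After 3 (b): row=0 col=0 char='m'
After 4 (h): row=0 col=0 char='m'
After 5 (w): row=0 col=5 char='s'
After 6 (w): row=0 col=10 char='n'

Answer: 0,10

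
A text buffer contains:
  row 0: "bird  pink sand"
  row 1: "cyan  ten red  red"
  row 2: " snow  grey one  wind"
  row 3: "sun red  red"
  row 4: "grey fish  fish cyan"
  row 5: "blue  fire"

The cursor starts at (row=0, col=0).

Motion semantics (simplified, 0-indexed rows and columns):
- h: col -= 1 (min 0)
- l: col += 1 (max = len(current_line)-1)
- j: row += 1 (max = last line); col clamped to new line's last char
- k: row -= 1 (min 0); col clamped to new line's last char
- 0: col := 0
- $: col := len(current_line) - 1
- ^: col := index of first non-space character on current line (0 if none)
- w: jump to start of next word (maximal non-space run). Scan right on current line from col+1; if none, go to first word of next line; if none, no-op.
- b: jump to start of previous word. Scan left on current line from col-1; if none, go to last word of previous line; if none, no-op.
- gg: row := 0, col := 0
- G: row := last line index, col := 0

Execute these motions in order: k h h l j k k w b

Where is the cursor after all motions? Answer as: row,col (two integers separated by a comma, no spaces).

After 1 (k): row=0 col=0 char='b'
After 2 (h): row=0 col=0 char='b'
After 3 (h): row=0 col=0 char='b'
After 4 (l): row=0 col=1 char='i'
After 5 (j): row=1 col=1 char='y'
After 6 (k): row=0 col=1 char='i'
After 7 (k): row=0 col=1 char='i'
After 8 (w): row=0 col=6 char='p'
After 9 (b): row=0 col=0 char='b'

Answer: 0,0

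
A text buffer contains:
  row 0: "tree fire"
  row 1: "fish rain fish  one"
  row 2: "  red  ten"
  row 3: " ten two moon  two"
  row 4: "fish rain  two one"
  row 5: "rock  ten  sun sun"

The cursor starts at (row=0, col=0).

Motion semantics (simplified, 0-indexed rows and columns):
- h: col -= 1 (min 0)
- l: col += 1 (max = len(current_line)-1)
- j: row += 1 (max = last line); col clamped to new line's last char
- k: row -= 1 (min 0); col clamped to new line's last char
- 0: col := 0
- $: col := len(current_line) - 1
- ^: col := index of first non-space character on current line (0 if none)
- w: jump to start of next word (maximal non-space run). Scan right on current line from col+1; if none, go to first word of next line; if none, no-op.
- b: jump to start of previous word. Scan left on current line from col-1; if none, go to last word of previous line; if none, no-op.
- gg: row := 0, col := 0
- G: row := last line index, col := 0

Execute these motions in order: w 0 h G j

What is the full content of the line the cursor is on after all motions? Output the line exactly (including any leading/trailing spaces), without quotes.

After 1 (w): row=0 col=5 char='f'
After 2 (0): row=0 col=0 char='t'
After 3 (h): row=0 col=0 char='t'
After 4 (G): row=5 col=0 char='r'
After 5 (j): row=5 col=0 char='r'

Answer: rock  ten  sun sun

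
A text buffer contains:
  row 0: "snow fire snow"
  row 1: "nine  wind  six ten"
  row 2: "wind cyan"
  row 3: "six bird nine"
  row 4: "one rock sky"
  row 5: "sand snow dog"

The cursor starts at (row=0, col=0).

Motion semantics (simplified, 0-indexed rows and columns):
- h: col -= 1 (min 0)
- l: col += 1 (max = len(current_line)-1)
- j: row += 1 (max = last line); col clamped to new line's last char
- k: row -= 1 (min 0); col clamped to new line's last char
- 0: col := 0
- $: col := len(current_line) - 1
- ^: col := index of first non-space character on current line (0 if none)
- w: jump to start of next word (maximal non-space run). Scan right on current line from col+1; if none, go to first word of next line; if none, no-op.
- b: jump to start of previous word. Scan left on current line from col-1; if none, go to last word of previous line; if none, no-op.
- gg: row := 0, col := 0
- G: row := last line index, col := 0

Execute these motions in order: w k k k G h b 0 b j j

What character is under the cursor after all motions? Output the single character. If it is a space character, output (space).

Answer: (space)

Derivation:
After 1 (w): row=0 col=5 char='f'
After 2 (k): row=0 col=5 char='f'
After 3 (k): row=0 col=5 char='f'
After 4 (k): row=0 col=5 char='f'
After 5 (G): row=5 col=0 char='s'
After 6 (h): row=5 col=0 char='s'
After 7 (b): row=4 col=9 char='s'
After 8 (0): row=4 col=0 char='o'
After 9 (b): row=3 col=9 char='n'
After 10 (j): row=4 col=9 char='s'
After 11 (j): row=5 col=9 char='_'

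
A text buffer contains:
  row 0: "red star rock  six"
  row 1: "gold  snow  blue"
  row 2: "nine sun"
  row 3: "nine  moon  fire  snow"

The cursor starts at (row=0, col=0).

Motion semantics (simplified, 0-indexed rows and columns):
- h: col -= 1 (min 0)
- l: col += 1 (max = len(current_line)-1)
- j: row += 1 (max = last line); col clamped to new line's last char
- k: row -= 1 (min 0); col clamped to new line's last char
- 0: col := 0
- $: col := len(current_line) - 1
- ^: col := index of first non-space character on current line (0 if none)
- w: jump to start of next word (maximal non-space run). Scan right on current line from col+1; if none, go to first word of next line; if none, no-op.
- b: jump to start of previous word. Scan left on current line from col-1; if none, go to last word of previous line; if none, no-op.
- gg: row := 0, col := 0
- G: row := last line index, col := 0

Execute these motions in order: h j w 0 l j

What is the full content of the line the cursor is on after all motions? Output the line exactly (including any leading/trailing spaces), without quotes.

After 1 (h): row=0 col=0 char='r'
After 2 (j): row=1 col=0 char='g'
After 3 (w): row=1 col=6 char='s'
After 4 (0): row=1 col=0 char='g'
After 5 (l): row=1 col=1 char='o'
After 6 (j): row=2 col=1 char='i'

Answer: nine sun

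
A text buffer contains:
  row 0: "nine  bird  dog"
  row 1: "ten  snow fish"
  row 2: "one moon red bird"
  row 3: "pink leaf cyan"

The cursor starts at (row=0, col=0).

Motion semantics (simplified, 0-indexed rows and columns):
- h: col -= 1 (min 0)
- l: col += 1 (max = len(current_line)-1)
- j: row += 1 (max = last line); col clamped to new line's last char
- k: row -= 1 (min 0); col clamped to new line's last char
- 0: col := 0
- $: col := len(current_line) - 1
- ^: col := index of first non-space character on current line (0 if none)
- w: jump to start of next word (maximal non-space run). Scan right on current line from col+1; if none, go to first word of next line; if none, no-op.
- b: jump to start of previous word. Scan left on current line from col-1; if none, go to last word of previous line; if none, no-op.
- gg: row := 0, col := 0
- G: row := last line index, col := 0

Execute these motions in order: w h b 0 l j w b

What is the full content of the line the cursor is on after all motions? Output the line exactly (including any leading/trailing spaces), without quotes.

After 1 (w): row=0 col=6 char='b'
After 2 (h): row=0 col=5 char='_'
After 3 (b): row=0 col=0 char='n'
After 4 (0): row=0 col=0 char='n'
After 5 (l): row=0 col=1 char='i'
After 6 (j): row=1 col=1 char='e'
After 7 (w): row=1 col=5 char='s'
After 8 (b): row=1 col=0 char='t'

Answer: ten  snow fish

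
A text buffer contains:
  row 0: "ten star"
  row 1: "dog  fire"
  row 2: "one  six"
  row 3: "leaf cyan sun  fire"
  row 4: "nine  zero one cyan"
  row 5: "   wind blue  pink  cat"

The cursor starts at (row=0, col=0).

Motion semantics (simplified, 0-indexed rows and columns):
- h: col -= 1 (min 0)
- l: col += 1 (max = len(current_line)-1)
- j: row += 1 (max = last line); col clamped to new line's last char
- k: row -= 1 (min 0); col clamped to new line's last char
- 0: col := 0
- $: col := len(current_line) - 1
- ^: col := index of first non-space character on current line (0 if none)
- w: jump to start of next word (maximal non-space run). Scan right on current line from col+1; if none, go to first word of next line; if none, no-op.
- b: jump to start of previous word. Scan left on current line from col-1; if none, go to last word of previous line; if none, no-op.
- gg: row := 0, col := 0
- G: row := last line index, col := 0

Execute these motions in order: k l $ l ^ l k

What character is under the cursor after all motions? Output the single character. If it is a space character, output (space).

Answer: e

Derivation:
After 1 (k): row=0 col=0 char='t'
After 2 (l): row=0 col=1 char='e'
After 3 ($): row=0 col=7 char='r'
After 4 (l): row=0 col=7 char='r'
After 5 (^): row=0 col=0 char='t'
After 6 (l): row=0 col=1 char='e'
After 7 (k): row=0 col=1 char='e'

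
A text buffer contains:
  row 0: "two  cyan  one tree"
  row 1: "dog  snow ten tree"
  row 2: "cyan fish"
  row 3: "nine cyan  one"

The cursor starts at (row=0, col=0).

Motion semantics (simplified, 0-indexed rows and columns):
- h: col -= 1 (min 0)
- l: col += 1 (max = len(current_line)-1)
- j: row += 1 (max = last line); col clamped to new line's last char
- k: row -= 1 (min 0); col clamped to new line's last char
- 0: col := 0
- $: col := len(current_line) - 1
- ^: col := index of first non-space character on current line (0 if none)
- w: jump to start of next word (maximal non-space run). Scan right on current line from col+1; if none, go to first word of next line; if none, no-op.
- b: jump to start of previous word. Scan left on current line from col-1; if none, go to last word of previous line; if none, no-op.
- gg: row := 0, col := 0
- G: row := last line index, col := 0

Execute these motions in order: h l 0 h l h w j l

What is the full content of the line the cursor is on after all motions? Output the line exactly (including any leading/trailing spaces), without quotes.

After 1 (h): row=0 col=0 char='t'
After 2 (l): row=0 col=1 char='w'
After 3 (0): row=0 col=0 char='t'
After 4 (h): row=0 col=0 char='t'
After 5 (l): row=0 col=1 char='w'
After 6 (h): row=0 col=0 char='t'
After 7 (w): row=0 col=5 char='c'
After 8 (j): row=1 col=5 char='s'
After 9 (l): row=1 col=6 char='n'

Answer: dog  snow ten tree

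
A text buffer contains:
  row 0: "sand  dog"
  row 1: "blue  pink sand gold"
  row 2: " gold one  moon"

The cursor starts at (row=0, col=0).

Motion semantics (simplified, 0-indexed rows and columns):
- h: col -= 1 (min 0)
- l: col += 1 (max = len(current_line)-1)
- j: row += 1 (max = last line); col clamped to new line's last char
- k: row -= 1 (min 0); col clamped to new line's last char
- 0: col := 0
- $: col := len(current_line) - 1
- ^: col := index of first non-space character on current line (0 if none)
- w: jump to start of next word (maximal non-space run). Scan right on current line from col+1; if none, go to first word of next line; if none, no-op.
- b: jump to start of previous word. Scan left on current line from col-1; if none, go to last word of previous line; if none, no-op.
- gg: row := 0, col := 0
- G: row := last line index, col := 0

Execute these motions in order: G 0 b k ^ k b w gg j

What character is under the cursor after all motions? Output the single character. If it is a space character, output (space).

Answer: b

Derivation:
After 1 (G): row=2 col=0 char='_'
After 2 (0): row=2 col=0 char='_'
After 3 (b): row=1 col=16 char='g'
After 4 (k): row=0 col=8 char='g'
After 5 (^): row=0 col=0 char='s'
After 6 (k): row=0 col=0 char='s'
After 7 (b): row=0 col=0 char='s'
After 8 (w): row=0 col=6 char='d'
After 9 (gg): row=0 col=0 char='s'
After 10 (j): row=1 col=0 char='b'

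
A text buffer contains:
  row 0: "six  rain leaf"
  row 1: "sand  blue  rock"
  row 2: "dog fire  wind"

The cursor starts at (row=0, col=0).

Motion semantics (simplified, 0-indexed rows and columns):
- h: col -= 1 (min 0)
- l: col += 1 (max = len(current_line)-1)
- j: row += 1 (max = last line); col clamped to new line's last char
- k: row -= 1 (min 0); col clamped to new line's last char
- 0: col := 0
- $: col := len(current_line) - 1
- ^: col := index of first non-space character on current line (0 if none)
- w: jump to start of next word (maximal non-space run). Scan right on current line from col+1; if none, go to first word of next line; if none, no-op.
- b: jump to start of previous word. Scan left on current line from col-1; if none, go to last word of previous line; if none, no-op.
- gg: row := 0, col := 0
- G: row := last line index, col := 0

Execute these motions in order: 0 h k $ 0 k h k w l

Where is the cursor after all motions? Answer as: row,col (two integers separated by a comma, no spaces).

Answer: 0,6

Derivation:
After 1 (0): row=0 col=0 char='s'
After 2 (h): row=0 col=0 char='s'
After 3 (k): row=0 col=0 char='s'
After 4 ($): row=0 col=13 char='f'
After 5 (0): row=0 col=0 char='s'
After 6 (k): row=0 col=0 char='s'
After 7 (h): row=0 col=0 char='s'
After 8 (k): row=0 col=0 char='s'
After 9 (w): row=0 col=5 char='r'
After 10 (l): row=0 col=6 char='a'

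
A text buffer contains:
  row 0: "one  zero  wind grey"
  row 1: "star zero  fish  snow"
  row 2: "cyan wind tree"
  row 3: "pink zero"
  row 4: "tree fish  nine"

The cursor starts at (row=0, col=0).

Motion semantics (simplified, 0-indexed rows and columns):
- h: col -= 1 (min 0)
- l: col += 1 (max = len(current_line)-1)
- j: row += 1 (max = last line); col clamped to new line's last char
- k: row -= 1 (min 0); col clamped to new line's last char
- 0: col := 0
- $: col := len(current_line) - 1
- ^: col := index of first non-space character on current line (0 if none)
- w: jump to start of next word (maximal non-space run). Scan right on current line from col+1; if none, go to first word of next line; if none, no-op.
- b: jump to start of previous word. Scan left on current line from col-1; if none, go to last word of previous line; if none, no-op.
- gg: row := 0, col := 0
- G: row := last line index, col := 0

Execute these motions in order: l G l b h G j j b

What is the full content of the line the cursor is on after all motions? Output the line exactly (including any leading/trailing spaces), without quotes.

After 1 (l): row=0 col=1 char='n'
After 2 (G): row=4 col=0 char='t'
After 3 (l): row=4 col=1 char='r'
After 4 (b): row=4 col=0 char='t'
After 5 (h): row=4 col=0 char='t'
After 6 (G): row=4 col=0 char='t'
After 7 (j): row=4 col=0 char='t'
After 8 (j): row=4 col=0 char='t'
After 9 (b): row=3 col=5 char='z'

Answer: pink zero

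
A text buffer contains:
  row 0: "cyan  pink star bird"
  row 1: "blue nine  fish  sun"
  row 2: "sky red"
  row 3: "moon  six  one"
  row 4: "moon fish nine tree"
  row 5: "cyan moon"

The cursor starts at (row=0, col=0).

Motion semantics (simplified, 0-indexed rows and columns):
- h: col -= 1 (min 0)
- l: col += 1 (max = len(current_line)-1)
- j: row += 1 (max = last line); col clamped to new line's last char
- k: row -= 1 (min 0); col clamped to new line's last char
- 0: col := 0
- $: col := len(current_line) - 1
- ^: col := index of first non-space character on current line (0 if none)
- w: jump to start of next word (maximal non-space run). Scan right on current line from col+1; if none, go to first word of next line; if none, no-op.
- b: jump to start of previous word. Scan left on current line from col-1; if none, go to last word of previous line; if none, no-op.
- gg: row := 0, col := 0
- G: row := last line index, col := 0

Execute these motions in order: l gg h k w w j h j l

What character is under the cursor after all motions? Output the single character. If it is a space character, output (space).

Answer: d

Derivation:
After 1 (l): row=0 col=1 char='y'
After 2 (gg): row=0 col=0 char='c'
After 3 (h): row=0 col=0 char='c'
After 4 (k): row=0 col=0 char='c'
After 5 (w): row=0 col=6 char='p'
After 6 (w): row=0 col=11 char='s'
After 7 (j): row=1 col=11 char='f'
After 8 (h): row=1 col=10 char='_'
After 9 (j): row=2 col=6 char='d'
After 10 (l): row=2 col=6 char='d'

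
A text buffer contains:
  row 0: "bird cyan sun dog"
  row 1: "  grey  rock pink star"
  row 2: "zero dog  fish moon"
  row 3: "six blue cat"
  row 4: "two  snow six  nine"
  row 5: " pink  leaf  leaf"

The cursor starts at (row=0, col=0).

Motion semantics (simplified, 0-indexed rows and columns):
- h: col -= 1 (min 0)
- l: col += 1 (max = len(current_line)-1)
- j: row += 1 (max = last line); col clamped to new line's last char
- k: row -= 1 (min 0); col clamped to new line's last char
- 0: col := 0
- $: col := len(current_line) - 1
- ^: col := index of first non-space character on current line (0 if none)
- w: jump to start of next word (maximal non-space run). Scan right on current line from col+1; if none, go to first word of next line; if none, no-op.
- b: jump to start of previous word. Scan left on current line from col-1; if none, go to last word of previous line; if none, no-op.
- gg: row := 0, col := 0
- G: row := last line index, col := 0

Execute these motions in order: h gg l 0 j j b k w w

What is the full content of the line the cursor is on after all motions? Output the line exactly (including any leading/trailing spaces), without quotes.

Answer:   grey  rock pink star

Derivation:
After 1 (h): row=0 col=0 char='b'
After 2 (gg): row=0 col=0 char='b'
After 3 (l): row=0 col=1 char='i'
After 4 (0): row=0 col=0 char='b'
After 5 (j): row=1 col=0 char='_'
After 6 (j): row=2 col=0 char='z'
After 7 (b): row=1 col=18 char='s'
After 8 (k): row=0 col=16 char='g'
After 9 (w): row=1 col=2 char='g'
After 10 (w): row=1 col=8 char='r'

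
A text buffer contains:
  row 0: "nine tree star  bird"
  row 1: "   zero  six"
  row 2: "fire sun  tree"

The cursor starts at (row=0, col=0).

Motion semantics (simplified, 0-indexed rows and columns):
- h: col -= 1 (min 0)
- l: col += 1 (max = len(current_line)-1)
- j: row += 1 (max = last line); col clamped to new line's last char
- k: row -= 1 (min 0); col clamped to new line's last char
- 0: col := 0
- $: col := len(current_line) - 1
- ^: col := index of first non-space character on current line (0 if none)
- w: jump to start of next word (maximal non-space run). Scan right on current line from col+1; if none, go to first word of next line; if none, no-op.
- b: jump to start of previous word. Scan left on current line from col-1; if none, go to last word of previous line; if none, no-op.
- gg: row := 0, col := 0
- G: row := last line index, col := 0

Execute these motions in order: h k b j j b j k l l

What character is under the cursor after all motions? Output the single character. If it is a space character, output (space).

Answer: x

Derivation:
After 1 (h): row=0 col=0 char='n'
After 2 (k): row=0 col=0 char='n'
After 3 (b): row=0 col=0 char='n'
After 4 (j): row=1 col=0 char='_'
After 5 (j): row=2 col=0 char='f'
After 6 (b): row=1 col=9 char='s'
After 7 (j): row=2 col=9 char='_'
After 8 (k): row=1 col=9 char='s'
After 9 (l): row=1 col=10 char='i'
After 10 (l): row=1 col=11 char='x'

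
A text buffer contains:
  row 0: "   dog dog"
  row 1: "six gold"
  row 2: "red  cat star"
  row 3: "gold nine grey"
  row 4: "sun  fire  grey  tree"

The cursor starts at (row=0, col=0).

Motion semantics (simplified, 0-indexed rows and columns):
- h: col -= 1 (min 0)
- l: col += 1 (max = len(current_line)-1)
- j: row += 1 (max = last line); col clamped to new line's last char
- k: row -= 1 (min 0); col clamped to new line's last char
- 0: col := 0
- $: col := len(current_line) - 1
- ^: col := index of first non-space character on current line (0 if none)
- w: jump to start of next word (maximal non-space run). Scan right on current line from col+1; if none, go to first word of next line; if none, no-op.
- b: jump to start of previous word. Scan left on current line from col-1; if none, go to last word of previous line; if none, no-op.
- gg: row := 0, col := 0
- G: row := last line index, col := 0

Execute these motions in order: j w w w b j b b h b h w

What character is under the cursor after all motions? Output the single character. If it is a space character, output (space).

After 1 (j): row=1 col=0 char='s'
After 2 (w): row=1 col=4 char='g'
After 3 (w): row=2 col=0 char='r'
After 4 (w): row=2 col=5 char='c'
After 5 (b): row=2 col=0 char='r'
After 6 (j): row=3 col=0 char='g'
After 7 (b): row=2 col=9 char='s'
After 8 (b): row=2 col=5 char='c'
After 9 (h): row=2 col=4 char='_'
After 10 (b): row=2 col=0 char='r'
After 11 (h): row=2 col=0 char='r'
After 12 (w): row=2 col=5 char='c'

Answer: c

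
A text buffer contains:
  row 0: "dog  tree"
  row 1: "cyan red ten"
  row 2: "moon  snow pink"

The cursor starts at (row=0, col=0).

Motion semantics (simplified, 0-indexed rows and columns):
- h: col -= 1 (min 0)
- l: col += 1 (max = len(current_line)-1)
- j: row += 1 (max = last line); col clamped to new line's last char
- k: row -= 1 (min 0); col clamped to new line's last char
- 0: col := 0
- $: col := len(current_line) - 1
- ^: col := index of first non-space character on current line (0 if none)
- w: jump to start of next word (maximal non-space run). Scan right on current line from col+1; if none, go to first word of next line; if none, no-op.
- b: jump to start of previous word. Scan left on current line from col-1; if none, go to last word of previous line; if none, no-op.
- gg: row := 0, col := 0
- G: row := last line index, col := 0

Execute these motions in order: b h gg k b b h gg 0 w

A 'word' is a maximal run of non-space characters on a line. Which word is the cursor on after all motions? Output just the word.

After 1 (b): row=0 col=0 char='d'
After 2 (h): row=0 col=0 char='d'
After 3 (gg): row=0 col=0 char='d'
After 4 (k): row=0 col=0 char='d'
After 5 (b): row=0 col=0 char='d'
After 6 (b): row=0 col=0 char='d'
After 7 (h): row=0 col=0 char='d'
After 8 (gg): row=0 col=0 char='d'
After 9 (0): row=0 col=0 char='d'
After 10 (w): row=0 col=5 char='t'

Answer: tree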